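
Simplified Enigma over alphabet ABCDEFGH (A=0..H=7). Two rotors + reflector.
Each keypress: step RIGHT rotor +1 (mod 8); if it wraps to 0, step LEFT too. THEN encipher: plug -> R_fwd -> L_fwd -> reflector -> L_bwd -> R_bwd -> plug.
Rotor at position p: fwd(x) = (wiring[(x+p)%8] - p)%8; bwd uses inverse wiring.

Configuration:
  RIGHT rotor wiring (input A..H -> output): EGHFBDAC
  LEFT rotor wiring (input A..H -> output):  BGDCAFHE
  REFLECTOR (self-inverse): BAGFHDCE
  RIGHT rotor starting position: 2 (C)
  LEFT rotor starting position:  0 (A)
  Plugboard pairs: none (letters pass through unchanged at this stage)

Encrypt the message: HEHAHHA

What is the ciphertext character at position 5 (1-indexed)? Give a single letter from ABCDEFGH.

Char 1 ('H'): step: R->3, L=0; H->plug->H->R->E->L->A->refl->B->L'->A->R'->C->plug->C
Char 2 ('E'): step: R->4, L=0; E->plug->E->R->A->L->B->refl->A->L'->E->R'->C->plug->C
Char 3 ('H'): step: R->5, L=0; H->plug->H->R->E->L->A->refl->B->L'->A->R'->G->plug->G
Char 4 ('A'): step: R->6, L=0; A->plug->A->R->C->L->D->refl->F->L'->F->R'->H->plug->H
Char 5 ('H'): step: R->7, L=0; H->plug->H->R->B->L->G->refl->C->L'->D->R'->A->plug->A

A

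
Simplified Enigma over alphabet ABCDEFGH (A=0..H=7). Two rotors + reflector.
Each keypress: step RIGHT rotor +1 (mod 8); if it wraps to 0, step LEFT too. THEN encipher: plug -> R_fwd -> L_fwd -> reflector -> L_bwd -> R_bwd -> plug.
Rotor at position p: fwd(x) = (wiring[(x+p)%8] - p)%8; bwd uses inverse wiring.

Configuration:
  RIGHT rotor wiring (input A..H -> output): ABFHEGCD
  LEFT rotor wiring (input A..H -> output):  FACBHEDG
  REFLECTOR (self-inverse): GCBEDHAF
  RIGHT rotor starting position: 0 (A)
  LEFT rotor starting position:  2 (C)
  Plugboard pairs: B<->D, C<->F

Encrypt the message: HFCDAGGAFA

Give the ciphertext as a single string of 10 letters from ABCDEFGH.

Char 1 ('H'): step: R->1, L=2; H->plug->H->R->H->L->G->refl->A->L'->A->R'->A->plug->A
Char 2 ('F'): step: R->2, L=2; F->plug->C->R->C->L->F->refl->H->L'->B->R'->F->plug->C
Char 3 ('C'): step: R->3, L=2; C->plug->F->R->F->L->E->refl->D->L'->G->R'->G->plug->G
Char 4 ('D'): step: R->4, L=2; D->plug->B->R->C->L->F->refl->H->L'->B->R'->G->plug->G
Char 5 ('A'): step: R->5, L=2; A->plug->A->R->B->L->H->refl->F->L'->C->R'->G->plug->G
Char 6 ('G'): step: R->6, L=2; G->plug->G->R->G->L->D->refl->E->L'->F->R'->B->plug->D
Char 7 ('G'): step: R->7, L=2; G->plug->G->R->H->L->G->refl->A->L'->A->R'->E->plug->E
Char 8 ('A'): step: R->0, L->3 (L advanced); A->plug->A->R->A->L->G->refl->A->L'->D->R'->H->plug->H
Char 9 ('F'): step: R->1, L=3; F->plug->C->R->G->L->F->refl->H->L'->H->R'->H->plug->H
Char 10 ('A'): step: R->2, L=3; A->plug->A->R->D->L->A->refl->G->L'->A->R'->E->plug->E

Answer: ACGGGDEHHE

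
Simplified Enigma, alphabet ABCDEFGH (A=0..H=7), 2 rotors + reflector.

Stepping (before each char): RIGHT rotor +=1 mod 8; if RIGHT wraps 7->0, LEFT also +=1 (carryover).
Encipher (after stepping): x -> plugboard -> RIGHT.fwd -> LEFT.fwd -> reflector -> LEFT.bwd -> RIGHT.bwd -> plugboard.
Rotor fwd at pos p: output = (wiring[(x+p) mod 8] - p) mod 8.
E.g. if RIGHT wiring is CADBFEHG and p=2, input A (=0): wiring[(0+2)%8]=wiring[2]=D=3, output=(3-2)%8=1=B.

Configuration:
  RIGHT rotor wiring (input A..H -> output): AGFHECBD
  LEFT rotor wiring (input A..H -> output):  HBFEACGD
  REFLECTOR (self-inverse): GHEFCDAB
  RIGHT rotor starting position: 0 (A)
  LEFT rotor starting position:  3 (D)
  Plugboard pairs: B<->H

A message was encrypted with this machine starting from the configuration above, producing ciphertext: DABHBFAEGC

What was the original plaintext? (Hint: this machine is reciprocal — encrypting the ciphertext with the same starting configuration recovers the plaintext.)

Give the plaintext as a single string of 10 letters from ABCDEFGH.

Char 1 ('D'): step: R->1, L=3; D->plug->D->R->D->L->D->refl->F->L'->B->R'->E->plug->E
Char 2 ('A'): step: R->2, L=3; A->plug->A->R->D->L->D->refl->F->L'->B->R'->F->plug->F
Char 3 ('B'): step: R->3, L=3; B->plug->H->R->C->L->H->refl->B->L'->A->R'->E->plug->E
Char 4 ('H'): step: R->4, L=3; H->plug->B->R->G->L->G->refl->A->L'->E->R'->E->plug->E
Char 5 ('B'): step: R->5, L=3; B->plug->H->R->H->L->C->refl->E->L'->F->R'->A->plug->A
Char 6 ('F'): step: R->6, L=3; F->plug->F->R->B->L->F->refl->D->L'->D->R'->A->plug->A
Char 7 ('A'): step: R->7, L=3; A->plug->A->R->E->L->A->refl->G->L'->G->R'->D->plug->D
Char 8 ('E'): step: R->0, L->4 (L advanced); E->plug->E->R->E->L->D->refl->F->L'->F->R'->C->plug->C
Char 9 ('G'): step: R->1, L=4; G->plug->G->R->C->L->C->refl->E->L'->A->R'->F->plug->F
Char 10 ('C'): step: R->2, L=4; C->plug->C->R->C->L->C->refl->E->L'->A->R'->D->plug->D

Answer: EFEEAADCFD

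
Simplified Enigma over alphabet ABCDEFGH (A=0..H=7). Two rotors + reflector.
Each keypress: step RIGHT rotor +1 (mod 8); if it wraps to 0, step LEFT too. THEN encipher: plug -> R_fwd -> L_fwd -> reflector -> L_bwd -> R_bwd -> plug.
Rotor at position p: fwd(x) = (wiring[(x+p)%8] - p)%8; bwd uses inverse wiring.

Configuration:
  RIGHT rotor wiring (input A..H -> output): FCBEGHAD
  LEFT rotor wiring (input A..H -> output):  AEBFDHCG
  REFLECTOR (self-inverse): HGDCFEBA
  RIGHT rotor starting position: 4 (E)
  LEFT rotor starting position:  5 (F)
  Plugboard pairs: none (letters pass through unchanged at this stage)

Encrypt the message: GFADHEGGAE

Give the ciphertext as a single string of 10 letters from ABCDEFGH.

Answer: ADBBGHBEFC

Derivation:
Char 1 ('G'): step: R->5, L=5; G->plug->G->R->H->L->G->refl->B->L'->C->R'->A->plug->A
Char 2 ('F'): step: R->6, L=5; F->plug->F->R->G->L->A->refl->H->L'->E->R'->D->plug->D
Char 3 ('A'): step: R->7, L=5; A->plug->A->R->E->L->H->refl->A->L'->G->R'->B->plug->B
Char 4 ('D'): step: R->0, L->6 (L advanced); D->plug->D->R->E->L->D->refl->C->L'->C->R'->B->plug->B
Char 5 ('H'): step: R->1, L=6; H->plug->H->R->E->L->D->refl->C->L'->C->R'->G->plug->G
Char 6 ('E'): step: R->2, L=6; E->plug->E->R->G->L->F->refl->E->L'->A->R'->H->plug->H
Char 7 ('G'): step: R->3, L=6; G->plug->G->R->H->L->B->refl->G->L'->D->R'->B->plug->B
Char 8 ('G'): step: R->4, L=6; G->plug->G->R->F->L->H->refl->A->L'->B->R'->E->plug->E
Char 9 ('A'): step: R->5, L=6; A->plug->A->R->C->L->C->refl->D->L'->E->R'->F->plug->F
Char 10 ('E'): step: R->6, L=6; E->plug->E->R->D->L->G->refl->B->L'->H->R'->C->plug->C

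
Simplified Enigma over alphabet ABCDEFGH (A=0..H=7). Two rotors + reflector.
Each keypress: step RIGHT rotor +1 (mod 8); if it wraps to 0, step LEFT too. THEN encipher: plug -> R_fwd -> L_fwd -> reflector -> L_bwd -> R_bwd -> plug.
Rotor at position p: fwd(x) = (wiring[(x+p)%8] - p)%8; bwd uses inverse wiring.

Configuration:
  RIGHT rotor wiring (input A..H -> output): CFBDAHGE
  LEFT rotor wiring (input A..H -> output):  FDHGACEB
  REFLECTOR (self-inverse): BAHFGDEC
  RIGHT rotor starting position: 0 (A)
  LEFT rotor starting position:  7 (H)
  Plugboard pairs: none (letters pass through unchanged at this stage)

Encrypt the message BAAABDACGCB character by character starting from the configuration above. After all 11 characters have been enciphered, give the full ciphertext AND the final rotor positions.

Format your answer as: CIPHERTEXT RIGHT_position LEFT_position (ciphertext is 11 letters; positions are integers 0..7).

Answer: ACCDABBEEHG 3 0

Derivation:
Char 1 ('B'): step: R->1, L=7; B->plug->B->R->A->L->C->refl->H->L'->E->R'->A->plug->A
Char 2 ('A'): step: R->2, L=7; A->plug->A->R->H->L->F->refl->D->L'->G->R'->C->plug->C
Char 3 ('A'): step: R->3, L=7; A->plug->A->R->A->L->C->refl->H->L'->E->R'->C->plug->C
Char 4 ('A'): step: R->4, L=7; A->plug->A->R->E->L->H->refl->C->L'->A->R'->D->plug->D
Char 5 ('B'): step: R->5, L=7; B->plug->B->R->B->L->G->refl->E->L'->C->R'->A->plug->A
Char 6 ('D'): step: R->6, L=7; D->plug->D->R->H->L->F->refl->D->L'->G->R'->B->plug->B
Char 7 ('A'): step: R->7, L=7; A->plug->A->R->F->L->B->refl->A->L'->D->R'->B->plug->B
Char 8 ('C'): step: R->0, L->0 (L advanced); C->plug->C->R->B->L->D->refl->F->L'->A->R'->E->plug->E
Char 9 ('G'): step: R->1, L=0; G->plug->G->R->D->L->G->refl->E->L'->G->R'->E->plug->E
Char 10 ('C'): step: R->2, L=0; C->plug->C->R->G->L->E->refl->G->L'->D->R'->H->plug->H
Char 11 ('B'): step: R->3, L=0; B->plug->B->R->F->L->C->refl->H->L'->C->R'->G->plug->G
Final: ciphertext=ACCDABBEEHG, RIGHT=3, LEFT=0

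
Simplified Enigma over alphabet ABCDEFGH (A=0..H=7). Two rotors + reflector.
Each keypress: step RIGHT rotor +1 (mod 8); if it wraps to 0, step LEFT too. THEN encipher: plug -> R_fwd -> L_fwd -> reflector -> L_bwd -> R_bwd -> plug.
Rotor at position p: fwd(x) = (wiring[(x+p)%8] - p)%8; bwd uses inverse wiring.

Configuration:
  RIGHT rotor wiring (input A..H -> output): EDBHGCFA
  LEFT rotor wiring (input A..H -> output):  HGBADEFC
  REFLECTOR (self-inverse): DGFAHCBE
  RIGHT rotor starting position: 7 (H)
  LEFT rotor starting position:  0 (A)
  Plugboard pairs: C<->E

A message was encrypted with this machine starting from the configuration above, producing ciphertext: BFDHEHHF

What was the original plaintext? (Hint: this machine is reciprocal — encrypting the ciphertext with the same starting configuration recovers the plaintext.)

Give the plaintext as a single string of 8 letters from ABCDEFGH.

Answer: HCCEDFFH

Derivation:
Char 1 ('B'): step: R->0, L->1 (L advanced); B->plug->B->R->D->L->C->refl->F->L'->A->R'->H->plug->H
Char 2 ('F'): step: R->1, L=1; F->plug->F->R->E->L->D->refl->A->L'->B->R'->E->plug->C
Char 3 ('D'): step: R->2, L=1; D->plug->D->R->A->L->F->refl->C->L'->D->R'->E->plug->C
Char 4 ('H'): step: R->3, L=1; H->plug->H->R->G->L->B->refl->G->L'->H->R'->C->plug->E
Char 5 ('E'): step: R->4, L=1; E->plug->C->R->B->L->A->refl->D->L'->E->R'->D->plug->D
Char 6 ('H'): step: R->5, L=1; H->plug->H->R->B->L->A->refl->D->L'->E->R'->F->plug->F
Char 7 ('H'): step: R->6, L=1; H->plug->H->R->E->L->D->refl->A->L'->B->R'->F->plug->F
Char 8 ('F'): step: R->7, L=1; F->plug->F->R->H->L->G->refl->B->L'->G->R'->H->plug->H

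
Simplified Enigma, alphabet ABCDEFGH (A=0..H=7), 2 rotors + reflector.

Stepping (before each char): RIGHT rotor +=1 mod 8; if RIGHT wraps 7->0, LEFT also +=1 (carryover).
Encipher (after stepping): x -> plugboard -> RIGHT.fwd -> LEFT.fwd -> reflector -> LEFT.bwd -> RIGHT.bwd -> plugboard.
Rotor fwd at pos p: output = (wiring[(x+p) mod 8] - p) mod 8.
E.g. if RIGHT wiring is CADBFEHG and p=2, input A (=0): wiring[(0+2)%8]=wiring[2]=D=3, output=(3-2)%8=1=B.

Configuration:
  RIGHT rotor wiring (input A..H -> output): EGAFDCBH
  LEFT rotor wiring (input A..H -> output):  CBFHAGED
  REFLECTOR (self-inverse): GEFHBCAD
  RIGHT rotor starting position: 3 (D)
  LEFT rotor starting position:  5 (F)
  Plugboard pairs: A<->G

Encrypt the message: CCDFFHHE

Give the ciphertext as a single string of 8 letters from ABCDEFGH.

Char 1 ('C'): step: R->4, L=5; C->plug->C->R->F->L->A->refl->G->L'->C->R'->F->plug->F
Char 2 ('C'): step: R->5, L=5; C->plug->C->R->C->L->G->refl->A->L'->F->R'->A->plug->G
Char 3 ('D'): step: R->6, L=5; D->plug->D->R->A->L->B->refl->E->L'->E->R'->H->plug->H
Char 4 ('F'): step: R->7, L=5; F->plug->F->R->E->L->E->refl->B->L'->A->R'->A->plug->G
Char 5 ('F'): step: R->0, L->6 (L advanced); F->plug->F->R->C->L->E->refl->B->L'->F->R'->D->plug->D
Char 6 ('H'): step: R->1, L=6; H->plug->H->R->D->L->D->refl->H->L'->E->R'->C->plug->C
Char 7 ('H'): step: R->2, L=6; H->plug->H->R->E->L->H->refl->D->L'->D->R'->B->plug->B
Char 8 ('E'): step: R->3, L=6; E->plug->E->R->E->L->H->refl->D->L'->D->R'->G->plug->A

Answer: FGHGDCBA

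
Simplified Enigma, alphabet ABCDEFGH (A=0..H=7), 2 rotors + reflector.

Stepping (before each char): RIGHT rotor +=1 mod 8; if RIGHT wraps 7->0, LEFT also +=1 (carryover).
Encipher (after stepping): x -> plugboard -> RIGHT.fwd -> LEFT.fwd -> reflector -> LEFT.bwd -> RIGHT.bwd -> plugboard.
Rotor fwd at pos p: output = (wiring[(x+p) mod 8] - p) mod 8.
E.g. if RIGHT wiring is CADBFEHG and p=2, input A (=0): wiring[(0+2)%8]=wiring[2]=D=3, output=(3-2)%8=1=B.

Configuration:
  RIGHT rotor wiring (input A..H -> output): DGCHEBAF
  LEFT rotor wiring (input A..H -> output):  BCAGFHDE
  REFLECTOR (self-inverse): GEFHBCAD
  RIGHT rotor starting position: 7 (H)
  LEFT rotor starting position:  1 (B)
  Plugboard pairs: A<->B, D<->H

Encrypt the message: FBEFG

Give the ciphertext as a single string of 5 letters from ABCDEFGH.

Answer: EHCDF

Derivation:
Char 1 ('F'): step: R->0, L->2 (L advanced); F->plug->F->R->B->L->E->refl->B->L'->E->R'->E->plug->E
Char 2 ('B'): step: R->1, L=2; B->plug->A->R->F->L->C->refl->F->L'->D->R'->D->plug->H
Char 3 ('E'): step: R->2, L=2; E->plug->E->R->G->L->H->refl->D->L'->C->R'->C->plug->C
Char 4 ('F'): step: R->3, L=2; F->plug->F->R->A->L->G->refl->A->L'->H->R'->H->plug->D
Char 5 ('G'): step: R->4, L=2; G->plug->G->R->G->L->H->refl->D->L'->C->R'->F->plug->F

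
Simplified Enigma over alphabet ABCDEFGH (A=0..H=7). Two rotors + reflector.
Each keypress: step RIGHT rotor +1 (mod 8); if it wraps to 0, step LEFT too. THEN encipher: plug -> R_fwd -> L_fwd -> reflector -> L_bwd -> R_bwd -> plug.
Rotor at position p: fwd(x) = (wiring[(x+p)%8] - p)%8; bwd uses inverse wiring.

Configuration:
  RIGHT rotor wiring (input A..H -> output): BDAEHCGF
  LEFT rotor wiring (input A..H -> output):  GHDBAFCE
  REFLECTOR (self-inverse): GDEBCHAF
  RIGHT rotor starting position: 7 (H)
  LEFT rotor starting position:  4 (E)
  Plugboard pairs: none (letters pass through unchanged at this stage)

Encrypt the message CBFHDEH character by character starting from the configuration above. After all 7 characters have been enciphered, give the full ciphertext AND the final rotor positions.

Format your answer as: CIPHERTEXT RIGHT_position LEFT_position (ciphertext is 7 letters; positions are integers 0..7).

Answer: HCGGCDF 6 5

Derivation:
Char 1 ('C'): step: R->0, L->5 (L advanced); C->plug->C->R->A->L->A->refl->G->L'->F->R'->H->plug->H
Char 2 ('B'): step: R->1, L=5; B->plug->B->R->H->L->D->refl->B->L'->D->R'->C->plug->C
Char 3 ('F'): step: R->2, L=5; F->plug->F->R->D->L->B->refl->D->L'->H->R'->G->plug->G
Char 4 ('H'): step: R->3, L=5; H->plug->H->R->F->L->G->refl->A->L'->A->R'->G->plug->G
Char 5 ('D'): step: R->4, L=5; D->plug->D->R->B->L->F->refl->H->L'->C->R'->C->plug->C
Char 6 ('E'): step: R->5, L=5; E->plug->E->R->G->L->E->refl->C->L'->E->R'->D->plug->D
Char 7 ('H'): step: R->6, L=5; H->plug->H->R->E->L->C->refl->E->L'->G->R'->F->plug->F
Final: ciphertext=HCGGCDF, RIGHT=6, LEFT=5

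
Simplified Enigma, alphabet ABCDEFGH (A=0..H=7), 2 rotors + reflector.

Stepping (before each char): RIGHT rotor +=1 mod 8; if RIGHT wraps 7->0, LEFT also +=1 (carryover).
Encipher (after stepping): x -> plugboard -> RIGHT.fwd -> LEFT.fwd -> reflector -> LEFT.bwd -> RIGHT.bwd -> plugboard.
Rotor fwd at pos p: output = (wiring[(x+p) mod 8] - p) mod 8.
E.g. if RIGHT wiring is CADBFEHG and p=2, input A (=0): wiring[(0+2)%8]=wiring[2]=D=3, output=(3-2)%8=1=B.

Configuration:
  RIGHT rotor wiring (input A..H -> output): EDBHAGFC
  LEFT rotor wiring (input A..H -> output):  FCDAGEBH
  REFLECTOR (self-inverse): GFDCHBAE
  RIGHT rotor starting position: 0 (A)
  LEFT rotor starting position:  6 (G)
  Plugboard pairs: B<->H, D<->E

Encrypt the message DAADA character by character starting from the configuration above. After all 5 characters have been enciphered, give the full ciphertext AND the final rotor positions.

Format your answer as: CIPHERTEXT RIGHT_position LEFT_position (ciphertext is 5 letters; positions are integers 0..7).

Answer: HCFGF 5 6

Derivation:
Char 1 ('D'): step: R->1, L=6; D->plug->E->R->F->L->C->refl->D->L'->A->R'->B->plug->H
Char 2 ('A'): step: R->2, L=6; A->plug->A->R->H->L->G->refl->A->L'->G->R'->C->plug->C
Char 3 ('A'): step: R->3, L=6; A->plug->A->R->E->L->F->refl->B->L'->B->R'->F->plug->F
Char 4 ('D'): step: R->4, L=6; D->plug->E->R->A->L->D->refl->C->L'->F->R'->G->plug->G
Char 5 ('A'): step: R->5, L=6; A->plug->A->R->B->L->B->refl->F->L'->E->R'->F->plug->F
Final: ciphertext=HCFGF, RIGHT=5, LEFT=6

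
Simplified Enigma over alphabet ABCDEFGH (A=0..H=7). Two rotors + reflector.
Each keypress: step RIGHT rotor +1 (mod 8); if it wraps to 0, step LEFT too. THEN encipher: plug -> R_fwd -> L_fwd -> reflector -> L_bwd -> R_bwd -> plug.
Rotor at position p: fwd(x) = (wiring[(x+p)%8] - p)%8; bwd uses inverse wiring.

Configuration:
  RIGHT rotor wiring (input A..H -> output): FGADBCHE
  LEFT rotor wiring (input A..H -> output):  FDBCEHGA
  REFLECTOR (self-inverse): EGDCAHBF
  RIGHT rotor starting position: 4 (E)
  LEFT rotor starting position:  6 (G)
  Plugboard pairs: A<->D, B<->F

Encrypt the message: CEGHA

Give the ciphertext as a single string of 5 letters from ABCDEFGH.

Char 1 ('C'): step: R->5, L=6; C->plug->C->R->H->L->B->refl->G->L'->G->R'->G->plug->G
Char 2 ('E'): step: R->6, L=6; E->plug->E->R->C->L->H->refl->F->L'->D->R'->G->plug->G
Char 3 ('G'): step: R->7, L=6; G->plug->G->R->D->L->F->refl->H->L'->C->R'->F->plug->B
Char 4 ('H'): step: R->0, L->7 (L advanced); H->plug->H->R->E->L->D->refl->C->L'->D->R'->D->plug->A
Char 5 ('A'): step: R->1, L=7; A->plug->D->R->A->L->B->refl->G->L'->B->R'->E->plug->E

Answer: GGBAE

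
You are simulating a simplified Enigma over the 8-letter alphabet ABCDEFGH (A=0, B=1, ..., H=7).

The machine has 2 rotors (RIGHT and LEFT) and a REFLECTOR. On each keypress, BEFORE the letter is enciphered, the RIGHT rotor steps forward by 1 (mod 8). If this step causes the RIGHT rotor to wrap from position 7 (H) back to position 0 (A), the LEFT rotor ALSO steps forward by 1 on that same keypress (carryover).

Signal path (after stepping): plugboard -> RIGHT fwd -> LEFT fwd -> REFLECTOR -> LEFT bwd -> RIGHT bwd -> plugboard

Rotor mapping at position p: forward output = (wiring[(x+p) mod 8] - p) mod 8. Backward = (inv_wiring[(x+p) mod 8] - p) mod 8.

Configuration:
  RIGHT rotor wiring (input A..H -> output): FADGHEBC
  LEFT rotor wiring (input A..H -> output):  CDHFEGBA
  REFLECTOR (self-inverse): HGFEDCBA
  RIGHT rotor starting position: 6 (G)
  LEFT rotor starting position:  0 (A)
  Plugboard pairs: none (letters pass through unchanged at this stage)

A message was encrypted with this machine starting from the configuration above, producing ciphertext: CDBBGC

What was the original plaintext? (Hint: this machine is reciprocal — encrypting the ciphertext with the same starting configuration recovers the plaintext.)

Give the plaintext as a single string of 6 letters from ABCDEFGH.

Char 1 ('C'): step: R->7, L=0; C->plug->C->R->B->L->D->refl->E->L'->E->R'->D->plug->D
Char 2 ('D'): step: R->0, L->1 (L advanced); D->plug->D->R->G->L->H->refl->A->L'->F->R'->A->plug->A
Char 3 ('B'): step: R->1, L=1; B->plug->B->R->C->L->E->refl->D->L'->D->R'->E->plug->E
Char 4 ('B'): step: R->2, L=1; B->plug->B->R->E->L->F->refl->C->L'->A->R'->F->plug->F
Char 5 ('G'): step: R->3, L=1; G->plug->G->R->F->L->A->refl->H->L'->G->R'->D->plug->D
Char 6 ('C'): step: R->4, L=1; C->plug->C->R->F->L->A->refl->H->L'->G->R'->D->plug->D

Answer: DAEFDD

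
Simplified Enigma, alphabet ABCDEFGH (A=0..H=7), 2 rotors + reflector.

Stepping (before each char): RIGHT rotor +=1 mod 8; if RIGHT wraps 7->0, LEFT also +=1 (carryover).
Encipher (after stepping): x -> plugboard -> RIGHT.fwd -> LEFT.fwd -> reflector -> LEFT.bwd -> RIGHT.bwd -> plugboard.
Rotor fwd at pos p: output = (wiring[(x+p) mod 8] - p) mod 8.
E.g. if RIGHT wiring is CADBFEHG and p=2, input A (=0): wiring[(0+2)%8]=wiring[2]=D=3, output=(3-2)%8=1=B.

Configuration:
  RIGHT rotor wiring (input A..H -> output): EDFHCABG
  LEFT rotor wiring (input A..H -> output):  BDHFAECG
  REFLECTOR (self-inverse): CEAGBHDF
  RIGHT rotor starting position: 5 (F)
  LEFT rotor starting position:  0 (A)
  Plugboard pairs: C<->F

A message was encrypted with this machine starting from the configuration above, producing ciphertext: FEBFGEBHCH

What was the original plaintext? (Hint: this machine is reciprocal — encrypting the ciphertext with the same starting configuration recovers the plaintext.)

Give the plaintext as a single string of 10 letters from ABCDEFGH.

Answer: GBHHBDGGGB

Derivation:
Char 1 ('F'): step: R->6, L=0; F->plug->C->R->G->L->C->refl->A->L'->E->R'->G->plug->G
Char 2 ('E'): step: R->7, L=0; E->plug->E->R->A->L->B->refl->E->L'->F->R'->B->plug->B
Char 3 ('B'): step: R->0, L->1 (L advanced); B->plug->B->R->D->L->H->refl->F->L'->G->R'->H->plug->H
Char 4 ('F'): step: R->1, L=1; F->plug->C->R->G->L->F->refl->H->L'->D->R'->H->plug->H
Char 5 ('G'): step: R->2, L=1; G->plug->G->R->C->L->E->refl->B->L'->F->R'->B->plug->B
Char 6 ('E'): step: R->3, L=1; E->plug->E->R->D->L->H->refl->F->L'->G->R'->D->plug->D
Char 7 ('B'): step: R->4, L=1; B->plug->B->R->E->L->D->refl->G->L'->B->R'->G->plug->G
Char 8 ('H'): step: R->5, L=1; H->plug->H->R->F->L->B->refl->E->L'->C->R'->G->plug->G
Char 9 ('C'): step: R->6, L=1; C->plug->F->R->B->L->G->refl->D->L'->E->R'->G->plug->G
Char 10 ('H'): step: R->7, L=1; H->plug->H->R->C->L->E->refl->B->L'->F->R'->B->plug->B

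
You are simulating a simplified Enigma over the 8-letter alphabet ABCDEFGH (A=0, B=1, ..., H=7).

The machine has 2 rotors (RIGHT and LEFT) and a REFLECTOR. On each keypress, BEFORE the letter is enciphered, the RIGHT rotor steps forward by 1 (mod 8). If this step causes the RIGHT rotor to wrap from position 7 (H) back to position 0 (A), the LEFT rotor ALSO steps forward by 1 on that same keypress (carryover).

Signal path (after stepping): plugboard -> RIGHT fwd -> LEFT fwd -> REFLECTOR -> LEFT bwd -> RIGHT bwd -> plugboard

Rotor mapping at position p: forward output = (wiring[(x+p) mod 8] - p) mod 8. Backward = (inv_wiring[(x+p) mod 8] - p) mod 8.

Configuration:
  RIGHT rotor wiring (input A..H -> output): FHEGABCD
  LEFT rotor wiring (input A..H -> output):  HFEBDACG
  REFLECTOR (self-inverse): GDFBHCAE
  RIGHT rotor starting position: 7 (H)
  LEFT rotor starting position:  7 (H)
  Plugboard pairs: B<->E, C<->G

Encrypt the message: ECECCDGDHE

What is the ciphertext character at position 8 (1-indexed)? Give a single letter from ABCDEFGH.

Char 1 ('E'): step: R->0, L->0 (L advanced); E->plug->B->R->H->L->G->refl->A->L'->F->R'->A->plug->A
Char 2 ('C'): step: R->1, L=0; C->plug->G->R->C->L->E->refl->H->L'->A->R'->E->plug->B
Char 3 ('E'): step: R->2, L=0; E->plug->B->R->E->L->D->refl->B->L'->D->R'->G->plug->C
Char 4 ('C'): step: R->3, L=0; C->plug->G->R->E->L->D->refl->B->L'->D->R'->A->plug->A
Char 5 ('C'): step: R->4, L=0; C->plug->G->R->A->L->H->refl->E->L'->C->R'->H->plug->H
Char 6 ('D'): step: R->5, L=0; D->plug->D->R->A->L->H->refl->E->L'->C->R'->E->plug->B
Char 7 ('G'): step: R->6, L=0; G->plug->C->R->H->L->G->refl->A->L'->F->R'->B->plug->E
Char 8 ('D'): step: R->7, L=0; D->plug->D->R->F->L->A->refl->G->L'->H->R'->E->plug->B

B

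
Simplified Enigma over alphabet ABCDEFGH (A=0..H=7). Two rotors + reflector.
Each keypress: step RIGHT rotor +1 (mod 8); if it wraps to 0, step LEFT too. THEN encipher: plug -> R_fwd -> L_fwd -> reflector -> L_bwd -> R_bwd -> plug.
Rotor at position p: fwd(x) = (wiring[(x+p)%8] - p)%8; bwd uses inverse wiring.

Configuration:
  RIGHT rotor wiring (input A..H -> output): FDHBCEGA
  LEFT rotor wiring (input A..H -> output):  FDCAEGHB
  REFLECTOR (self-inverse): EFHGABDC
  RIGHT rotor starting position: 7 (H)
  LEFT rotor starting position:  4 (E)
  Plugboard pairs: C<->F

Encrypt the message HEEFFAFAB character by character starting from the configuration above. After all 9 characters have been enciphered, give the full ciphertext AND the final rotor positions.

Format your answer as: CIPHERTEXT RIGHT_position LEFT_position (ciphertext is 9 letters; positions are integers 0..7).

Answer: AACBGBEHH 0 6

Derivation:
Char 1 ('H'): step: R->0, L->5 (L advanced); H->plug->H->R->A->L->B->refl->F->L'->F->R'->A->plug->A
Char 2 ('E'): step: R->1, L=5; E->plug->E->R->D->L->A->refl->E->L'->C->R'->A->plug->A
Char 3 ('E'): step: R->2, L=5; E->plug->E->R->E->L->G->refl->D->L'->G->R'->F->plug->C
Char 4 ('F'): step: R->3, L=5; F->plug->C->R->B->L->C->refl->H->L'->H->R'->B->plug->B
Char 5 ('F'): step: R->4, L=5; F->plug->C->R->C->L->E->refl->A->L'->D->R'->G->plug->G
Char 6 ('A'): step: R->5, L=5; A->plug->A->R->H->L->H->refl->C->L'->B->R'->B->plug->B
Char 7 ('F'): step: R->6, L=5; F->plug->C->R->H->L->H->refl->C->L'->B->R'->E->plug->E
Char 8 ('A'): step: R->7, L=5; A->plug->A->R->B->L->C->refl->H->L'->H->R'->H->plug->H
Char 9 ('B'): step: R->0, L->6 (L advanced); B->plug->B->R->D->L->F->refl->B->L'->A->R'->H->plug->H
Final: ciphertext=AACBGBEHH, RIGHT=0, LEFT=6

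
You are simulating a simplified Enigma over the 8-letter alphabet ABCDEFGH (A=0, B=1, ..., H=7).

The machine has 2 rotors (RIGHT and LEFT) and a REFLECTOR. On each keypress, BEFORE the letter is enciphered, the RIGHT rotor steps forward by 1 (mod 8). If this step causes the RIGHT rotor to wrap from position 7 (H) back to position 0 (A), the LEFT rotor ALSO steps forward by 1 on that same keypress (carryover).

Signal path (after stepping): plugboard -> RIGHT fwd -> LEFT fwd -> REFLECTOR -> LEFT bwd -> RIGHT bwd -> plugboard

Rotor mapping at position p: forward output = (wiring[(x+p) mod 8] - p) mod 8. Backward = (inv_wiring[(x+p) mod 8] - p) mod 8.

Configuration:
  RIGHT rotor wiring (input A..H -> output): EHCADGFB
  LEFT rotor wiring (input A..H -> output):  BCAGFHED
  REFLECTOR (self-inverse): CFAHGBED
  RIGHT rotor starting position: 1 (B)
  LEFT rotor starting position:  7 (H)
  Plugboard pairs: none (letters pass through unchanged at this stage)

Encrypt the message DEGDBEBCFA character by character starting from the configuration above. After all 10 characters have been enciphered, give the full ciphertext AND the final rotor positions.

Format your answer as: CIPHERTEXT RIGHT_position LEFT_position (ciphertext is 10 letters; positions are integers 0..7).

Char 1 ('D'): step: R->2, L=7; D->plug->D->R->E->L->H->refl->D->L'->C->R'->G->plug->G
Char 2 ('E'): step: R->3, L=7; E->plug->E->R->G->L->A->refl->C->L'->B->R'->F->plug->F
Char 3 ('G'): step: R->4, L=7; G->plug->G->R->G->L->A->refl->C->L'->B->R'->C->plug->C
Char 4 ('D'): step: R->5, L=7; D->plug->D->R->H->L->F->refl->B->L'->D->R'->G->plug->G
Char 5 ('B'): step: R->6, L=7; B->plug->B->R->D->L->B->refl->F->L'->H->R'->A->plug->A
Char 6 ('E'): step: R->7, L=7; E->plug->E->R->B->L->C->refl->A->L'->G->R'->H->plug->H
Char 7 ('B'): step: R->0, L->0 (L advanced); B->plug->B->R->H->L->D->refl->H->L'->F->R'->G->plug->G
Char 8 ('C'): step: R->1, L=0; C->plug->C->R->H->L->D->refl->H->L'->F->R'->E->plug->E
Char 9 ('F'): step: R->2, L=0; F->plug->F->R->H->L->D->refl->H->L'->F->R'->H->plug->H
Char 10 ('A'): step: R->3, L=0; A->plug->A->R->F->L->H->refl->D->L'->H->R'->H->plug->H
Final: ciphertext=GFCGAHGEHH, RIGHT=3, LEFT=0

Answer: GFCGAHGEHH 3 0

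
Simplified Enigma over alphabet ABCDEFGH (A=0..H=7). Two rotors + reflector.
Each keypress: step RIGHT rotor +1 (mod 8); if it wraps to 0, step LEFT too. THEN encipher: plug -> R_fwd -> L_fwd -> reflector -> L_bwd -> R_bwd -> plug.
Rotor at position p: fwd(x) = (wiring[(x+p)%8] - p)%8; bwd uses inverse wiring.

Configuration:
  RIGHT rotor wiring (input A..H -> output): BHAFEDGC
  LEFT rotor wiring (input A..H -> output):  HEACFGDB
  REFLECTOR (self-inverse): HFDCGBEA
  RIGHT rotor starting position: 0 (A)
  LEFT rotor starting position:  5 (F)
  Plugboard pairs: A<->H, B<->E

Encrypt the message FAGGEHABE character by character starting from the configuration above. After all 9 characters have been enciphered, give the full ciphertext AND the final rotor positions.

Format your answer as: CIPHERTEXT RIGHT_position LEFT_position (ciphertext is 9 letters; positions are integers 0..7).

Char 1 ('F'): step: R->1, L=5; F->plug->F->R->F->L->D->refl->C->L'->D->R'->D->plug->D
Char 2 ('A'): step: R->2, L=5; A->plug->H->R->F->L->D->refl->C->L'->D->R'->B->plug->E
Char 3 ('G'): step: R->3, L=5; G->plug->G->R->E->L->H->refl->A->L'->H->R'->E->plug->B
Char 4 ('G'): step: R->4, L=5; G->plug->G->R->E->L->H->refl->A->L'->H->R'->B->plug->E
Char 5 ('E'): step: R->5, L=5; E->plug->B->R->B->L->G->refl->E->L'->C->R'->E->plug->B
Char 6 ('H'): step: R->6, L=5; H->plug->A->R->A->L->B->refl->F->L'->G->R'->G->plug->G
Char 7 ('A'): step: R->7, L=5; A->plug->H->R->H->L->A->refl->H->L'->E->R'->G->plug->G
Char 8 ('B'): step: R->0, L->6 (L advanced); B->plug->E->R->E->L->C->refl->D->L'->B->R'->A->plug->H
Char 9 ('E'): step: R->1, L=6; E->plug->B->R->H->L->A->refl->H->L'->G->R'->A->plug->H
Final: ciphertext=DEBEBGGHH, RIGHT=1, LEFT=6

Answer: DEBEBGGHH 1 6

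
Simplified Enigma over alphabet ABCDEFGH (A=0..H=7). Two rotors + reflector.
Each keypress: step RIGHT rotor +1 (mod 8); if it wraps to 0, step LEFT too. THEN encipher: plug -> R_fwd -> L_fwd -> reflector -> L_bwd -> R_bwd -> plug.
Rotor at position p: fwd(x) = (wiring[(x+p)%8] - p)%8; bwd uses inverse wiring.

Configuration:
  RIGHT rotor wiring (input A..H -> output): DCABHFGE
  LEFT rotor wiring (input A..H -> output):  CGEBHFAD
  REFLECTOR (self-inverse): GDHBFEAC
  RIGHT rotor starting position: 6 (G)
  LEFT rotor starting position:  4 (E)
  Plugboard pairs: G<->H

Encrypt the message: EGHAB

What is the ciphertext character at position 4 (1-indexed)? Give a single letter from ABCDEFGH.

Char 1 ('E'): step: R->7, L=4; E->plug->E->R->C->L->E->refl->F->L'->H->R'->H->plug->G
Char 2 ('G'): step: R->0, L->5 (L advanced); G->plug->H->R->E->L->B->refl->D->L'->B->R'->D->plug->D
Char 3 ('H'): step: R->1, L=5; H->plug->G->R->D->L->F->refl->E->L'->G->R'->D->plug->D
Char 4 ('A'): step: R->2, L=5; A->plug->A->R->G->L->E->refl->F->L'->D->R'->D->plug->D

D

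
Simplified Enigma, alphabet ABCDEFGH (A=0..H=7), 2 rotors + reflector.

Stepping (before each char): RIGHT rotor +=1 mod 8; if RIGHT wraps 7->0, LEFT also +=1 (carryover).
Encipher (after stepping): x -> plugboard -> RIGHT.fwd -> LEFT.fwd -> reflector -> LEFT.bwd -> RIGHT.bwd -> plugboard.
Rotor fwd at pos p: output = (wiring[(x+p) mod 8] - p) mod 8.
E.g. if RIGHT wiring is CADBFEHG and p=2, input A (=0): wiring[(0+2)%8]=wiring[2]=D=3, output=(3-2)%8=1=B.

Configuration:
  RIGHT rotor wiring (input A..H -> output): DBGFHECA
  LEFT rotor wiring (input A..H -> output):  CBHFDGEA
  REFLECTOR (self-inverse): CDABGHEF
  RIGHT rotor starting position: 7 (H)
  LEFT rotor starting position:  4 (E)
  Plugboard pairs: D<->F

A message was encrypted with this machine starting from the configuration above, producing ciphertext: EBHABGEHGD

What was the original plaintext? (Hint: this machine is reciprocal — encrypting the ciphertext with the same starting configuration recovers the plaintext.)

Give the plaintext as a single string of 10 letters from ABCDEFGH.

Answer: DFADGHBAHG

Derivation:
Char 1 ('E'): step: R->0, L->5 (L advanced); E->plug->E->R->H->L->G->refl->E->L'->E->R'->F->plug->D
Char 2 ('B'): step: R->1, L=5; B->plug->B->R->F->L->C->refl->A->L'->G->R'->D->plug->F
Char 3 ('H'): step: R->2, L=5; H->plug->H->R->H->L->G->refl->E->L'->E->R'->A->plug->A
Char 4 ('A'): step: R->3, L=5; A->plug->A->R->C->L->D->refl->B->L'->A->R'->F->plug->D
Char 5 ('B'): step: R->4, L=5; B->plug->B->R->A->L->B->refl->D->L'->C->R'->G->plug->G
Char 6 ('G'): step: R->5, L=5; G->plug->G->R->A->L->B->refl->D->L'->C->R'->H->plug->H
Char 7 ('E'): step: R->6, L=5; E->plug->E->R->A->L->B->refl->D->L'->C->R'->B->plug->B
Char 8 ('H'): step: R->7, L=5; H->plug->H->R->D->L->F->refl->H->L'->B->R'->A->plug->A
Char 9 ('G'): step: R->0, L->6 (L advanced); G->plug->G->R->C->L->E->refl->G->L'->A->R'->H->plug->H
Char 10 ('D'): step: R->1, L=6; D->plug->F->R->B->L->C->refl->A->L'->H->R'->G->plug->G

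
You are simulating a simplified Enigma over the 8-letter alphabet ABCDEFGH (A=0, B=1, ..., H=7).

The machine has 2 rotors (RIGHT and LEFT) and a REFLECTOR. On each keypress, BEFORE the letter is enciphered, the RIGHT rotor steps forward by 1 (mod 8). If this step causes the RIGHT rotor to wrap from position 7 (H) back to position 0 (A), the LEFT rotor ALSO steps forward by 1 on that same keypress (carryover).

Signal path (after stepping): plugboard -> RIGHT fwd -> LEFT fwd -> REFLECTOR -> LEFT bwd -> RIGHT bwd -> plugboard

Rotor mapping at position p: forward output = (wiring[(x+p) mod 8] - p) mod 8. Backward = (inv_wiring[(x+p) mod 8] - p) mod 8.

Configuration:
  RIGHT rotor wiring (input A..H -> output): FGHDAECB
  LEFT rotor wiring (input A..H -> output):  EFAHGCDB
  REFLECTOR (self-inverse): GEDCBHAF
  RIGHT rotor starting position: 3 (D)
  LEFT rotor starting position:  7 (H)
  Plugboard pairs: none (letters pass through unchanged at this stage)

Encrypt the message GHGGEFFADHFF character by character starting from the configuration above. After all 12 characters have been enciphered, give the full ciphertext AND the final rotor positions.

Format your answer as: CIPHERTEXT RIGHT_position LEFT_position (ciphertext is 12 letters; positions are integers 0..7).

Char 1 ('G'): step: R->4, L=7; G->plug->G->R->D->L->B->refl->E->L'->H->R'->H->plug->H
Char 2 ('H'): step: R->5, L=7; H->plug->H->R->D->L->B->refl->E->L'->H->R'->A->plug->A
Char 3 ('G'): step: R->6, L=7; G->plug->G->R->C->L->G->refl->A->L'->E->R'->A->plug->A
Char 4 ('G'): step: R->7, L=7; G->plug->G->R->F->L->H->refl->F->L'->B->R'->F->plug->F
Char 5 ('E'): step: R->0, L->0 (L advanced); E->plug->E->R->A->L->E->refl->B->L'->H->R'->C->plug->C
Char 6 ('F'): step: R->1, L=0; F->plug->F->R->B->L->F->refl->H->L'->D->R'->E->plug->E
Char 7 ('F'): step: R->2, L=0; F->plug->F->R->H->L->B->refl->E->L'->A->R'->E->plug->E
Char 8 ('A'): step: R->3, L=0; A->plug->A->R->A->L->E->refl->B->L'->H->R'->D->plug->D
Char 9 ('D'): step: R->4, L=0; D->plug->D->R->F->L->C->refl->D->L'->G->R'->C->plug->C
Char 10 ('H'): step: R->5, L=0; H->plug->H->R->D->L->H->refl->F->L'->B->R'->E->plug->E
Char 11 ('F'): step: R->6, L=0; F->plug->F->R->F->L->C->refl->D->L'->G->R'->H->plug->H
Char 12 ('F'): step: R->7, L=0; F->plug->F->R->B->L->F->refl->H->L'->D->R'->H->plug->H
Final: ciphertext=HAAFCEEDCEHH, RIGHT=7, LEFT=0

Answer: HAAFCEEDCEHH 7 0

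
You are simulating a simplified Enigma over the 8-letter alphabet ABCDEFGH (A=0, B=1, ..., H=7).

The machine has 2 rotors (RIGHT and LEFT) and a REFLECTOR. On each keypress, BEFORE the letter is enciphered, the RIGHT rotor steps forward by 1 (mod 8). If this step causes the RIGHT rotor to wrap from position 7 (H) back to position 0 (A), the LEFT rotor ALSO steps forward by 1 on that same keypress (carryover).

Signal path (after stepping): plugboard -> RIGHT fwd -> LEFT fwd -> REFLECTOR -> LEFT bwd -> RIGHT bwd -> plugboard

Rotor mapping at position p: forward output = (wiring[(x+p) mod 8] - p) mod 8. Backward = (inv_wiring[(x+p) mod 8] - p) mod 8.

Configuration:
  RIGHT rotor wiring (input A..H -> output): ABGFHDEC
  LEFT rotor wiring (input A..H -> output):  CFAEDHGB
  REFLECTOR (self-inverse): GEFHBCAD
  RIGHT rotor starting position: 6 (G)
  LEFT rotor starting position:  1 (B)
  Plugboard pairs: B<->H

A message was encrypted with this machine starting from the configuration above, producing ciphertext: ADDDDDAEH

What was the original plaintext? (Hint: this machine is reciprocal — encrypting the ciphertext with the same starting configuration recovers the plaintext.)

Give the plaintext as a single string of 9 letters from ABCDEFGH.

Answer: BEAHBCGAA

Derivation:
Char 1 ('A'): step: R->7, L=1; A->plug->A->R->D->L->C->refl->F->L'->F->R'->H->plug->B
Char 2 ('D'): step: R->0, L->2 (L advanced); D->plug->D->R->F->L->H->refl->D->L'->H->R'->E->plug->E
Char 3 ('D'): step: R->1, L=2; D->plug->D->R->G->L->A->refl->G->L'->A->R'->A->plug->A
Char 4 ('D'): step: R->2, L=2; D->plug->D->R->B->L->C->refl->F->L'->D->R'->B->plug->H
Char 5 ('D'): step: R->3, L=2; D->plug->D->R->B->L->C->refl->F->L'->D->R'->H->plug->B
Char 6 ('D'): step: R->4, L=2; D->plug->D->R->G->L->A->refl->G->L'->A->R'->C->plug->C
Char 7 ('A'): step: R->5, L=2; A->plug->A->R->G->L->A->refl->G->L'->A->R'->G->plug->G
Char 8 ('E'): step: R->6, L=2; E->plug->E->R->A->L->G->refl->A->L'->G->R'->A->plug->A
Char 9 ('H'): step: R->7, L=2; H->plug->B->R->B->L->C->refl->F->L'->D->R'->A->plug->A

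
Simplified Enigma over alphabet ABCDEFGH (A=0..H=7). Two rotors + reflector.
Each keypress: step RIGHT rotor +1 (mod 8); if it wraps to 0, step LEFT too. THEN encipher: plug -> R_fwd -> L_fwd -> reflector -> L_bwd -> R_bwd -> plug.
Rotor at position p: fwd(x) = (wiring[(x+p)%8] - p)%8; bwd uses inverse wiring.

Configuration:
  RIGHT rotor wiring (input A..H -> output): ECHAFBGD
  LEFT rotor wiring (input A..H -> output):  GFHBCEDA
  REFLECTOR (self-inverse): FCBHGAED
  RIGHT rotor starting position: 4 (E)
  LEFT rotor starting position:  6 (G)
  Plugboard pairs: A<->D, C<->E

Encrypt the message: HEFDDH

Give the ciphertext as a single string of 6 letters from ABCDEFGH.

Answer: FGHAFC

Derivation:
Char 1 ('H'): step: R->5, L=6; H->plug->H->R->A->L->F->refl->A->L'->C->R'->F->plug->F
Char 2 ('E'): step: R->6, L=6; E->plug->C->R->G->L->E->refl->G->L'->H->R'->G->plug->G
Char 3 ('F'): step: R->7, L=6; F->plug->F->R->G->L->E->refl->G->L'->H->R'->H->plug->H
Char 4 ('D'): step: R->0, L->7 (L advanced); D->plug->A->R->E->L->C->refl->B->L'->A->R'->D->plug->A
Char 5 ('D'): step: R->1, L=7; D->plug->A->R->B->L->H->refl->D->L'->F->R'->F->plug->F
Char 6 ('H'): step: R->2, L=7; H->plug->H->R->A->L->B->refl->C->L'->E->R'->E->plug->C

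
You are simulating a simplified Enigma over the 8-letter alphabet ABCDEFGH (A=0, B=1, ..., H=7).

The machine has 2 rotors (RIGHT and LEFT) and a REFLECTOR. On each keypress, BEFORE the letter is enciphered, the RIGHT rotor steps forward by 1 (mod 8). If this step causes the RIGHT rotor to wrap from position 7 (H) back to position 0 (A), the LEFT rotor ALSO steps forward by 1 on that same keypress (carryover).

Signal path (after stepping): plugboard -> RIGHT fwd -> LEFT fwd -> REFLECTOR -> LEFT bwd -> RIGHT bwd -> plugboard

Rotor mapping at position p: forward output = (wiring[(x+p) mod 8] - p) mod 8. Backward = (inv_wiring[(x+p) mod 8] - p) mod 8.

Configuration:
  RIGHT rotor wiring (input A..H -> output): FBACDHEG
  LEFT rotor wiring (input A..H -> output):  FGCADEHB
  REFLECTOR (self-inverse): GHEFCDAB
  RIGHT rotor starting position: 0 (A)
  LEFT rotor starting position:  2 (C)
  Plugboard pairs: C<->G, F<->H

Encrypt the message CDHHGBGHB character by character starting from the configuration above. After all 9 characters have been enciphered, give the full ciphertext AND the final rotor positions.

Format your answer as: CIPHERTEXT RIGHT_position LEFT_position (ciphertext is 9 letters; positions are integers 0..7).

Char 1 ('C'): step: R->1, L=2; C->plug->G->R->F->L->H->refl->B->L'->C->R'->D->plug->D
Char 2 ('D'): step: R->2, L=2; D->plug->D->R->F->L->H->refl->B->L'->C->R'->E->plug->E
Char 3 ('H'): step: R->3, L=2; H->plug->F->R->C->L->B->refl->H->L'->F->R'->H->plug->F
Char 4 ('H'): step: R->4, L=2; H->plug->F->R->F->L->H->refl->B->L'->C->R'->D->plug->D
Char 5 ('G'): step: R->5, L=2; G->plug->C->R->B->L->G->refl->A->L'->A->R'->D->plug->D
Char 6 ('B'): step: R->6, L=2; B->plug->B->R->A->L->A->refl->G->L'->B->R'->H->plug->F
Char 7 ('G'): step: R->7, L=2; G->plug->C->R->C->L->B->refl->H->L'->F->R'->H->plug->F
Char 8 ('H'): step: R->0, L->3 (L advanced); H->plug->F->R->H->L->H->refl->B->L'->C->R'->D->plug->D
Char 9 ('B'): step: R->1, L=3; B->plug->B->R->H->L->H->refl->B->L'->C->R'->D->plug->D
Final: ciphertext=DEFDDFFDD, RIGHT=1, LEFT=3

Answer: DEFDDFFDD 1 3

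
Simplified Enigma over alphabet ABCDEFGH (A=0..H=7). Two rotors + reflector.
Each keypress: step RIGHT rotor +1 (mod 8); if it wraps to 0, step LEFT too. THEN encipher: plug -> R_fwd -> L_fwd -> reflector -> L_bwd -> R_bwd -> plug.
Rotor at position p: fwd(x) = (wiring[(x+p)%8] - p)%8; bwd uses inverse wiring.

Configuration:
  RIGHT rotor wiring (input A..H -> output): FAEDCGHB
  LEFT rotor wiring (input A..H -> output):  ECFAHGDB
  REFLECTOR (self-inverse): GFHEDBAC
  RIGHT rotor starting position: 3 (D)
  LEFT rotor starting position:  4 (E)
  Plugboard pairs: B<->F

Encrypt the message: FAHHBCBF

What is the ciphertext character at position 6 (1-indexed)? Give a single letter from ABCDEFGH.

Char 1 ('F'): step: R->4, L=4; F->plug->B->R->C->L->H->refl->C->L'->B->R'->E->plug->E
Char 2 ('A'): step: R->5, L=4; A->plug->A->R->B->L->C->refl->H->L'->C->R'->B->plug->F
Char 3 ('H'): step: R->6, L=4; H->plug->H->R->A->L->D->refl->E->L'->H->R'->C->plug->C
Char 4 ('H'): step: R->7, L=4; H->plug->H->R->A->L->D->refl->E->L'->H->R'->G->plug->G
Char 5 ('B'): step: R->0, L->5 (L advanced); B->plug->F->R->G->L->D->refl->E->L'->C->R'->E->plug->E
Char 6 ('C'): step: R->1, L=5; C->plug->C->R->C->L->E->refl->D->L'->G->R'->F->plug->B

B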